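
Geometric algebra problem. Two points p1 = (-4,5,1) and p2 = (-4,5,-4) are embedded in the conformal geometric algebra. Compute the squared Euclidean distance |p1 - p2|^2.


p1 - p2 = (0, 0, 5)
|p1 - p2|^2 = 0^2 + 0^2 + 5^2
= 0 + 0 + 25
= 25


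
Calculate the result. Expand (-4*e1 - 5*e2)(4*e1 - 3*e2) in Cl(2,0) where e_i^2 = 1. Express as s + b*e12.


Expand: (-4*e1 - 5*e2)(4*e1 - 3*e2)
= (-4)*4*e1e1 + (-4)*(-3)*e1e2 + (-5)*4*e2e1 + (-5)*(-3)*e2e2
Using e1^2 = e2^2 = 1, e2e1 = -e1e2:
Scalar part s = (-4)*4 + (-5)*(-3) = -16 + 15 = -1
Bivector part b = (-4)*(-3) - (-5)*4 = 12 - (-20) = 32
uv = -1 + 32*e12


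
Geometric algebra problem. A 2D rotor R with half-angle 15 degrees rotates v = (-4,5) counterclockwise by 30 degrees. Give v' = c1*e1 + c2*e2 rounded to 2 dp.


Rotor R = cos(15deg) - sin(15deg)*e12
Rotation angle theta = 2 * 15 = 30 degrees
v' = R*v*~R rotates v by theta.
cos(30deg) = 0.8660, sin(30deg) = 0.5000
v'_1 = -4*cos(30deg) - 5*sin(30deg)
= -4*0.8660 - 5*0.5000
= -5.96
v'_2 = -4*sin(30deg) + 5*cos(30deg)
= -4*0.5000 + 5*0.8660
= 2.33
v' = -5.96*e1 + 2.33*e2


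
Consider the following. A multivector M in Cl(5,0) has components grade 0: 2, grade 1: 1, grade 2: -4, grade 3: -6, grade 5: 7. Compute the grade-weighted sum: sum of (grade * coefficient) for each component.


Grade-weighted sum = sum of grade_k * coefficient_k
0*2 = 0
1*1 = 1
2*(-4) = -8
3*(-6) = -18
5*7 = 35
Total = 0 + 1 + (-8) + (-18) + 35 = 10


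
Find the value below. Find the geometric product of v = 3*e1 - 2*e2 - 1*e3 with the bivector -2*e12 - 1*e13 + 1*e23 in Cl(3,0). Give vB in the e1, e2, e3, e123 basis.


vB has grade-1 (vector) and grade-3 (trivector) parts: vB = (v _| B) + (v ^ B).
Vector part <vB>_1:
  e1: -v2*b12 - v3*b13 = -(-2)*(-2) - (-1)*(-1) = -5
  e2: v1*b12 - v3*b23 = (3)*(-2) - (-1)*(1) = -5
  e3: v1*b13 + v2*b23 = (3)*(-1) + (-2)*(1) = -5
Trivector part <vB>_3:
  e123: v1*b23 - v2*b13 + v3*b12 = (3)*(1) - (-2)*(-1) + (-1)*(-2) = 3
vB = -5*e1 - 5*e2 - 5*e3 + 3*e123


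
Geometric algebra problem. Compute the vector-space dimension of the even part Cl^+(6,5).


Even subalgebra dimension = 2^(n-1)
n = 6 + 5 = 11
2^(11 - 1) = 2^10 = 1024
Verification: sum of C(11,k) for even k = 1 + 55 + 330 + 462 + 165 + 11 = 1024
Result = 1024


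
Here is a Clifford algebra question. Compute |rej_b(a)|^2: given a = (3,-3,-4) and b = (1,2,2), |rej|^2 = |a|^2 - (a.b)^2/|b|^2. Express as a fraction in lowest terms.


|a|^2 = 3^2 + (-3)^2 + (-4)^2 = 34
|b|^2 = 1^2 + 2^2 + 2^2 = 9
a . b = 3*1 + (-3)*2 + (-4)*2 = -11
(a.b)^2 = (-11)^2 = 121
|rej|^2 = 34 - 121/9
= (306 - 121)/9
= 185/9
In lowest terms: 185/9


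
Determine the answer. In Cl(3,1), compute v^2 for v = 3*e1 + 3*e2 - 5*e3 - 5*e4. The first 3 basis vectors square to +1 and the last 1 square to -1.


v^2 = sum of c_i^2 * e_i^2
Positive signature terms (e_i^2 = +1): 3^2 + 3^2 + (-5)^2 = 43
Negative signature terms (e_j^2 = -1): (-5)^2 = 25
v^2 = 43 - 25 = 18


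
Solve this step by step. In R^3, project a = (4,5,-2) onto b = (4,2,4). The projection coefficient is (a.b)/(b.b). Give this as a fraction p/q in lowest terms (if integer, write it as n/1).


Projection coefficient = (a . b) / (b . b)
a . b = 4*4 + 5*2 + (-2)*4
= 16 + 10 + (-8) = 18
b . b = 4^2 + 2^2 + 4^2
= 16 + 4 + 16 = 36
Coefficient = 18/36
In lowest terms: 1/2


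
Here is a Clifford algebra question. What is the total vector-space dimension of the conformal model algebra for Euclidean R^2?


The conformal model of R^2 uses Cl(3,1): the 2 Euclidean generators plus two extra orthogonal generators e+ (e+^2 = +1) and e- (e-^2 = -1), from which the null vectors e0, einf are built.
Number of generators m = 2 + 2 = 4.
dim Cl(p,q) = 2^m = 2^4 = 16


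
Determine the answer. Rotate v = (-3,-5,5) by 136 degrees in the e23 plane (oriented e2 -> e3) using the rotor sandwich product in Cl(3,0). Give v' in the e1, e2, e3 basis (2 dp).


Rotor R = cos(68deg) - sin(68deg)*e23
Rotation angle theta = 2 * 68 = 136 degrees in the e23 plane (e2 -> e3).
The component perpendicular to the plane (e1) is invariant: v'_1 = v1 = -3.00
cos(136deg) = -0.7193, sin(136deg) = 0.6947
v'_2 = v2*cos(theta) - v3*sin(theta) = -5*(-0.7193) - 5*0.6947 = 0.12
v'_3 = v2*sin(theta) + v3*cos(theta) = -5*0.6947 + 5*(-0.7193) = -7.07
v' = -3.00*e1 + 0.12*e2 - 7.07*e3


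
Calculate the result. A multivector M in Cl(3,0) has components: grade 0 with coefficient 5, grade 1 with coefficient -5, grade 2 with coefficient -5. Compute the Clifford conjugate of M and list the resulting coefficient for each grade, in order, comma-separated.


Clifford conjugate sign for grade k: (-1)^(k(k+1)/2)
Grade 0: (-1)^(0*1/2) = (-1)^0 = 1, coeff 5 -> 5
Grade 1: (-1)^(1*2/2) = (-1)^1 = -1, coeff -5 -> 5
Grade 2: (-1)^(2*3/2) = (-1)^3 = -1, coeff -5 -> 5
Conjugated coefficients: 5, 5, 5


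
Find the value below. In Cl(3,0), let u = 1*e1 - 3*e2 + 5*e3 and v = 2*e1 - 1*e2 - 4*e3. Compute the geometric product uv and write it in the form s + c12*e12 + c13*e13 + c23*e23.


In Cl(3,0): e_i^2 = 1, e_ie_j = -e_je_i for i != j.
Scalar part = u . v = 1*2 + (-3)*(-1) + 5*(-4)
= 2 + 3 + (-20) = -15
e12 coeff = 1*(-1) - (-3)*2 = -1 - (-6) = 5
e13 coeff = 1*(-4) - 5*2 = -4 - 10 = -14
e23 coeff = (-3)*(-4) - 5*(-1) = 12 - (-5) = 17
uv = -15 + 5*e12 - 14*e13 + 17*e23


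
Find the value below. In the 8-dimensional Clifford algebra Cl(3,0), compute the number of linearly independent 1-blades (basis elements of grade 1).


Number of grade-k basis blades in Cl(p,q) with n = p + q is C(n, k).
n = 3 + 0 = 3
C(3, 1) = 3! / (1! * 2!)
= 6 / (1 * 2)
= 3


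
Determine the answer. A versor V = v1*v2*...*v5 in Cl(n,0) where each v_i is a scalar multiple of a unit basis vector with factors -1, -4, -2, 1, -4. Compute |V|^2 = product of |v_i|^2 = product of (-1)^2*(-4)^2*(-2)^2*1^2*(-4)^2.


Each vector v_i has |v_i|^2 = s_i^2
Squared scales: (-1)^2 = 1, (-4)^2 = 16, (-2)^2 = 4, 1^2 = 1, (-4)^2 = 16
|V|^2 = 1 * 16 * 4 * 1 * 16
= 1024


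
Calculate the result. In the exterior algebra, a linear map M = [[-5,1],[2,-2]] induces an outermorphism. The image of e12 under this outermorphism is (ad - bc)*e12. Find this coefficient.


The outermorphism of a linear map f sends e1^e2 to f(e1)^f(e2).
f(e1) = -5*e1 + 2*e2
f(e2) = 1*e1 - 2*e2
f(e1) ^ f(e2) = (-5*e1 + 2*e2) ^ (1*e1 - 2*e2)
= (-5)*(-2)*e12 + 2*1*e21
= (10 - 2)*e12
= 8*e12
Coefficient = 8


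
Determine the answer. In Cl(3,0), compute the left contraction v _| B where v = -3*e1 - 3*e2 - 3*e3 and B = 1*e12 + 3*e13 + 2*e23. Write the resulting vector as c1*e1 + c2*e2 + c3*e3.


Left contraction v _| B = <vB>_1 (grade-1 part of the geometric product vB).
Using e1_|e12 = e2, e2_|e12 = -e1, e1_|e13 = e3, e3_|e13 = -e1, e2_|e23 = e3, e3_|e23 = -e2:
e1 coeff: -v2*b12 - v3*b13 = -(-3)*(1) - (-3)*(3) = 12
e2 coeff: v1*b12 - v3*b23 = (-3)*(1) - (-3)*(2) = 3
e3 coeff: v1*b13 + v2*b23 = (-3)*(3) + (-3)*(2) = -15
v _| B = 12*e1 + 3*e2 - 15*e3


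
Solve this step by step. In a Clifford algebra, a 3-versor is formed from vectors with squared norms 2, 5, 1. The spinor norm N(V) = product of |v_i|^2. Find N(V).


Spinor norm N(V) = |v1|^2 * |v2|^2 * ... * |v3|^2
= 2 * 5 * 1
Running product: 2, 10, 10
N(V) = 10


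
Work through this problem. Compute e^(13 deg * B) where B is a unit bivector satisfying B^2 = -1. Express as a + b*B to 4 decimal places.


For a unit bivector B with B^2 = -1, the exponential series gives
e^(theta*B) = cos(theta) + sin(theta)*B (the GA analogue of Euler's formula).
theta = 13 degrees = 0.226893 rad
cos(13 deg) = 0.9744
sin(13 deg) = 0.2250
exp(theta*B) = 0.9744 + 0.2250*B


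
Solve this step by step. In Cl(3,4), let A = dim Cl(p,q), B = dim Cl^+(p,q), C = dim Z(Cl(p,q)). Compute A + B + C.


n = 3 + 4 = 7
Total dim = 2^7 = 128
Even subalgebra dim = 2^6 = 64
n is odd, so center dim = 2
Sum = 128 + 64 + 2 = 194


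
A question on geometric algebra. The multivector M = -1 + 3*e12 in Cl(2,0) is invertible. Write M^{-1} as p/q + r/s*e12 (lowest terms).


M = -1 + 3*e12, where e12^2 = -1.
Since M commutes with its reverse ~M = a - b*e12, M * ~M = a^2 - b^2*e12^2 = a^2 + b^2.
So M^{-1} = ~M / (a^2 + b^2) = (a - b*e12)/(a^2 + b^2).
a^2 + b^2 = 1 + 9 = 10
Scalar part = -1/10 = -1/10
Bivector coeff = -3/10 = -3/10
M^{-1} = -1/10 - 3/10*e12


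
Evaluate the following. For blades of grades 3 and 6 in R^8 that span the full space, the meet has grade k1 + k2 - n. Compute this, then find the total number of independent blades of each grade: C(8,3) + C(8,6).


Meet grade = grade(A) + grade(B) - n
= 3 + 6 - 8 = 1
C(8,3) = 56
C(8,6) = 28
dim_A + dim_B = 56 + 28 = 84


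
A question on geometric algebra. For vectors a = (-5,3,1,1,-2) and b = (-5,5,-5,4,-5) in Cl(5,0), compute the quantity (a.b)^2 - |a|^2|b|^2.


a . b = (-5)*(-5) + 3*5 + 1*(-5) + 1*4 + (-2)*(-5)
= 25 + 15 + (-5) + 4 + 10 = 49
|a|^2 = (-5)^2 + 3^2 + 1^2 + 1^2 + (-2)^2 = 40
|b|^2 = (-5)^2 + 5^2 + (-5)^2 + 4^2 + (-5)^2 = 116
(a.b)^2 = 49^2 = 2401
|a|^2 * |b|^2 = 40 * 116 = 4640
Result = 2401 - 4640 = -2239


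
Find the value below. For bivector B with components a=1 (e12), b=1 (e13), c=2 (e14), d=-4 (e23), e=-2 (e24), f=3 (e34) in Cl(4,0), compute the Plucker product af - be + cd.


Plucker relation: af - be + cd
a*f = 1*3 = 3
b*e = 1*(-2) = -2
c*d = 2*(-4) = -8
af - be + cd = 3 - (-2) + (-8)
= -3


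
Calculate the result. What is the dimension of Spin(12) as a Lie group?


Spin(n) double-covers SO(n); both have Lie algebra so(n) of dimension n(n-1)/2.
n = 12
n(n-1) = 12 * 11 = 132
dim Spin(12) = 132/2 = 66


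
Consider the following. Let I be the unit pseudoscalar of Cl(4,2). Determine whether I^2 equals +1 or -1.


The pseudoscalar I = e1...e_n (product of all n generators) of Cl(p,q) satisfies I^2 = (-1)^(q + n(n-1)/2).
p = 4, q = 2, n = p + q = 6
n(n-1)/2 = 6 * 5 / 2 = 15
Exponent = q + n(n-1)/2 = 2 + 15 = 17
I^2 = (-1)^17 = -1


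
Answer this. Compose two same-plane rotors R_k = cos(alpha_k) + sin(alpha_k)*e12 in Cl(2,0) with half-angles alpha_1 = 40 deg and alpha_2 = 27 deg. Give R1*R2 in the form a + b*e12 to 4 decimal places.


Same-plane rotors commute and their half-angles add:
R1*R2 = cos(a1 + a2) + sin(a1 + a2)*e12.
a1 + a2 = 40 + 27 = 67 deg
cos(67 deg) = 0.3907
sin(67 deg) = 0.9205
R1*R2 = 0.3907 + 0.9205*e12


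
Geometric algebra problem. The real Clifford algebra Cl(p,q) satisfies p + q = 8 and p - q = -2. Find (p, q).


We need p + q = 8 and p - q = -2.
Adding: 2p = 8 + (-2) = 6, so p = 3.
Then q = 8 - 3 = 5.
(p, q) = (3, 5)


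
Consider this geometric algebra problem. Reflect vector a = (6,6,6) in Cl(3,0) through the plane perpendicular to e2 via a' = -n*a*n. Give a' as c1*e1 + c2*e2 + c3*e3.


Reflection formula: a' = -n*a*n, with n = e2 (unit vector, n^2 = 1).
For reflection through hyperplane perp to e2:
The component along e2 flips sign, others stay.
a = (6, 6, 6)
a' = (6, -6, 6)
a' = 6*e1 - 6*e2 + 6*e3


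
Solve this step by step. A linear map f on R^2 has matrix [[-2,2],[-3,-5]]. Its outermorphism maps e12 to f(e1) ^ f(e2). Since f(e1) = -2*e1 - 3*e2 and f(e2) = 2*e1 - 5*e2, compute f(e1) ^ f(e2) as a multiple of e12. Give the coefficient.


The outermorphism of a linear map f sends e1^e2 to f(e1)^f(e2).
f(e1) = -2*e1 - 3*e2
f(e2) = 2*e1 - 5*e2
f(e1) ^ f(e2) = (-2*e1 - 3*e2) ^ (2*e1 - 5*e2)
= (-2)*(-5)*e12 + (-3)*2*e21
= (10 - (-6))*e12
= 16*e12
Coefficient = 16


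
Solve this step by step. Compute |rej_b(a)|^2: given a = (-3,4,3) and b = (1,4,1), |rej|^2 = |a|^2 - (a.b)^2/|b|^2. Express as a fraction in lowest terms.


|a|^2 = (-3)^2 + 4^2 + 3^2 = 34
|b|^2 = 1^2 + 4^2 + 1^2 = 18
a . b = (-3)*1 + 4*4 + 3*1 = 16
(a.b)^2 = 16^2 = 256
|rej|^2 = 34 - 256/18
= (612 - 256)/18
= 356/18
In lowest terms: 178/9


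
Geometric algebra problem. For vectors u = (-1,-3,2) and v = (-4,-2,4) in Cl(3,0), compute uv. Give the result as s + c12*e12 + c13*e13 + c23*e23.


In Cl(3,0): e_i^2 = 1, e_ie_j = -e_je_i for i != j.
Scalar part = u . v = (-1)*(-4) + (-3)*(-2) + 2*4
= 4 + 6 + 8 = 18
e12 coeff = (-1)*(-2) - (-3)*(-4) = 2 - 12 = -10
e13 coeff = (-1)*4 - 2*(-4) = -4 - (-8) = 4
e23 coeff = (-3)*4 - 2*(-2) = -12 - (-4) = -8
uv = 18 - 10*e12 + 4*e13 - 8*e23


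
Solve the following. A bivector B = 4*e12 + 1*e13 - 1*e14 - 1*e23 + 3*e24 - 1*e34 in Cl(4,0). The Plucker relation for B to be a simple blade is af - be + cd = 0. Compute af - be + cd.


Plucker relation: af - be + cd
a*f = 4*(-1) = -4
b*e = 1*3 = 3
c*d = (-1)*(-1) = 1
af - be + cd = -4 - 3 + 1
= -6


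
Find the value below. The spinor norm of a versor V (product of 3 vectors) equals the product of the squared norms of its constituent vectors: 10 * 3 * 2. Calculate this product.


Spinor norm N(V) = |v1|^2 * |v2|^2 * ... * |v3|^2
= 10 * 3 * 2
Running product: 10, 30, 60
N(V) = 60


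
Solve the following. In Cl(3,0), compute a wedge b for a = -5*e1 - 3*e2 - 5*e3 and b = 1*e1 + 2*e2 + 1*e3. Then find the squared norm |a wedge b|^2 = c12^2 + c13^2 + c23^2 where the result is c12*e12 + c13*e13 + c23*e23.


a wedge b = (a1*b2 - a2*b1)*e12 + (a1*b3 - a3*b1)*e13 + (a2*b3 - a3*b2)*e23
e12 coeff: (-5)*2 - (-3)*1 = -10 - (-3) = -7
e13 coeff: (-5)*1 - (-5)*1 = -5 - (-5) = 0
e23 coeff: (-3)*1 - (-5)*2 = -3 - (-10) = 7
|a wedge b|^2 = (-7)^2 + 0^2 + 7^2
= 49 + 0 + 49
= 98


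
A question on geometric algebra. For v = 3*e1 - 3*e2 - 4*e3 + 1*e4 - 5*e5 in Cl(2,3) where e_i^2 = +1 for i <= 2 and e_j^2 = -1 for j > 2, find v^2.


v^2 = sum of c_i^2 * e_i^2
Positive signature terms (e_i^2 = +1): 3^2 + (-3)^2 = 18
Negative signature terms (e_j^2 = -1): (-4)^2 + 1^2 + (-5)^2 = 42
v^2 = 18 - 42 = -24


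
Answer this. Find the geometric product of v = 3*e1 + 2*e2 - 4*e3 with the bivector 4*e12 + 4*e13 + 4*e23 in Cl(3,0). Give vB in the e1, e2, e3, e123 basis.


vB has grade-1 (vector) and grade-3 (trivector) parts: vB = (v _| B) + (v ^ B).
Vector part <vB>_1:
  e1: -v2*b12 - v3*b13 = -(2)*(4) - (-4)*(4) = 8
  e2: v1*b12 - v3*b23 = (3)*(4) - (-4)*(4) = 28
  e3: v1*b13 + v2*b23 = (3)*(4) + (2)*(4) = 20
Trivector part <vB>_3:
  e123: v1*b23 - v2*b13 + v3*b12 = (3)*(4) - (2)*(4) + (-4)*(4) = -12
vB = 8*e1 + 28*e2 + 20*e3 - 12*e123


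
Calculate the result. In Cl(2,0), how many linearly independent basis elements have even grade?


Even subalgebra dimension = 2^(n-1)
n = 2 + 0 = 2
2^(2 - 1) = 2^1 = 2
Verification: sum of C(2,k) for even k = 1 + 1 = 2
Result = 2


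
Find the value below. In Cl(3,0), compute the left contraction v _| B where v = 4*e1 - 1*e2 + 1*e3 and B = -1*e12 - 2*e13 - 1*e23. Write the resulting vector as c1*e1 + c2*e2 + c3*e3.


Left contraction v _| B = <vB>_1 (grade-1 part of the geometric product vB).
Using e1_|e12 = e2, e2_|e12 = -e1, e1_|e13 = e3, e3_|e13 = -e1, e2_|e23 = e3, e3_|e23 = -e2:
e1 coeff: -v2*b12 - v3*b13 = -(-1)*(-1) - (1)*(-2) = 1
e2 coeff: v1*b12 - v3*b23 = (4)*(-1) - (1)*(-1) = -3
e3 coeff: v1*b13 + v2*b23 = (4)*(-2) + (-1)*(-1) = -7
v _| B = 1*e1 - 3*e2 - 7*e3


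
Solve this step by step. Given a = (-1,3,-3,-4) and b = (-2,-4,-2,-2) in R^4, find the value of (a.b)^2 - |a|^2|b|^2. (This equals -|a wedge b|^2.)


a . b = (-1)*(-2) + 3*(-4) + (-3)*(-2) + (-4)*(-2)
= 2 + (-12) + 6 + 8 = 4
|a|^2 = (-1)^2 + 3^2 + (-3)^2 + (-4)^2 = 35
|b|^2 = (-2)^2 + (-4)^2 + (-2)^2 + (-2)^2 = 28
(a.b)^2 = 4^2 = 16
|a|^2 * |b|^2 = 35 * 28 = 980
Result = 16 - 980 = -964


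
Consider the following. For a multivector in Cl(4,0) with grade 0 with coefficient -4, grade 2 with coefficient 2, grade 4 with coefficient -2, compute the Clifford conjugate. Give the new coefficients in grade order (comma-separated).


Clifford conjugate sign for grade k: (-1)^(k(k+1)/2)
Grade 0: (-1)^(0*1/2) = (-1)^0 = 1, coeff -4 -> -4
Grade 2: (-1)^(2*3/2) = (-1)^3 = -1, coeff 2 -> -2
Grade 4: (-1)^(4*5/2) = (-1)^10 = 1, coeff -2 -> -2
Conjugated coefficients: -4, -2, -2


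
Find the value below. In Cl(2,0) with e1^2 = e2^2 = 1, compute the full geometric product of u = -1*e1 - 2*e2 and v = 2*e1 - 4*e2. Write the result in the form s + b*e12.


Expand: (-1*e1 - 2*e2)(2*e1 - 4*e2)
= (-1)*2*e1e1 + (-1)*(-4)*e1e2 + (-2)*2*e2e1 + (-2)*(-4)*e2e2
Using e1^2 = e2^2 = 1, e2e1 = -e1e2:
Scalar part s = (-1)*2 + (-2)*(-4) = -2 + 8 = 6
Bivector part b = (-1)*(-4) - (-2)*2 = 4 - (-4) = 8
uv = 6 + 8*e12


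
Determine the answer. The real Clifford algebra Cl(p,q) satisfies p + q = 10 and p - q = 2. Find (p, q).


We need p + q = 10 and p - q = 2.
Adding: 2p = 10 + 2 = 12, so p = 6.
Then q = 10 - 6 = 4.
(p, q) = (6, 4)


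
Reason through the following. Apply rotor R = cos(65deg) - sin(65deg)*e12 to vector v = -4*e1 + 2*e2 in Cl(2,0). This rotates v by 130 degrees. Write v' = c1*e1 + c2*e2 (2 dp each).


Rotor R = cos(65deg) - sin(65deg)*e12
Rotation angle theta = 2 * 65 = 130 degrees
v' = R*v*~R rotates v by theta.
cos(130deg) = -0.6428, sin(130deg) = 0.7660
v'_1 = -4*cos(130deg) - 2*sin(130deg)
= -4*(-0.6428) - 2*0.7660
= 1.04
v'_2 = -4*sin(130deg) + 2*cos(130deg)
= -4*0.7660 + 2*(-0.6428)
= -4.35
v' = 1.04*e1 - 4.35*e2


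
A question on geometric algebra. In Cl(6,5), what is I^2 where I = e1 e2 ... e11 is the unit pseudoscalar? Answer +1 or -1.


The pseudoscalar I = e1...e_n (product of all n generators) of Cl(p,q) satisfies I^2 = (-1)^(q + n(n-1)/2).
p = 6, q = 5, n = p + q = 11
n(n-1)/2 = 11 * 10 / 2 = 55
Exponent = q + n(n-1)/2 = 5 + 55 = 60
I^2 = (-1)^60 = +1


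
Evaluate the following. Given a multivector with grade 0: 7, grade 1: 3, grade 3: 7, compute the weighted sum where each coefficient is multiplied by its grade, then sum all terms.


Grade-weighted sum = sum of grade_k * coefficient_k
0*7 = 0
1*3 = 3
3*7 = 21
Total = 0 + 3 + 21 = 24


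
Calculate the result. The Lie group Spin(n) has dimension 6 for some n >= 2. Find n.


dim Spin(n) = dim so(n) = n(n-1)/2.
Solve n(n-1)/2 = 6, i.e. n^2 - n - 12 = 0.
Discriminant = 1 + 8*6 = 49
n = (1 + sqrt(49))/2 = (1 + 7)/2 = 4


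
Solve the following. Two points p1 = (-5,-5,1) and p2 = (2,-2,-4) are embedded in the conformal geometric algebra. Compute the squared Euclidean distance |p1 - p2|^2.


p1 - p2 = (-7, -3, 5)
|p1 - p2|^2 = (-7)^2 + (-3)^2 + 5^2
= 49 + 9 + 25
= 83


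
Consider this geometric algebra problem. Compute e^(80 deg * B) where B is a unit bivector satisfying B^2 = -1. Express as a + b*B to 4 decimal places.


For a unit bivector B with B^2 = -1, the exponential series gives
e^(theta*B) = cos(theta) + sin(theta)*B (the GA analogue of Euler's formula).
theta = 80 degrees = 1.396263 rad
cos(80 deg) = 0.1736
sin(80 deg) = 0.9848
exp(theta*B) = 0.1736 + 0.9848*B


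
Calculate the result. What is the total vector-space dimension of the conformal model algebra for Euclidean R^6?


The conformal model of R^6 uses Cl(7,1): the 6 Euclidean generators plus two extra orthogonal generators e+ (e+^2 = +1) and e- (e-^2 = -1), from which the null vectors e0, einf are built.
Number of generators m = 6 + 2 = 8.
dim Cl(p,q) = 2^m = 2^8 = 256


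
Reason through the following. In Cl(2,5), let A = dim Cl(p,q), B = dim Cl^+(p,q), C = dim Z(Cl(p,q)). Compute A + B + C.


n = 2 + 5 = 7
Total dim = 2^7 = 128
Even subalgebra dim = 2^6 = 64
n is odd, so center dim = 2
Sum = 128 + 64 + 2 = 194


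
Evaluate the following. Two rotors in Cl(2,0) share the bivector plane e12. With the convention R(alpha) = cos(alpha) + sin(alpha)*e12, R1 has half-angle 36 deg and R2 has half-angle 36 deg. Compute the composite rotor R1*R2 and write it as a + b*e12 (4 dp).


Same-plane rotors commute and their half-angles add:
R1*R2 = cos(a1 + a2) + sin(a1 + a2)*e12.
a1 + a2 = 36 + 36 = 72 deg
cos(72 deg) = 0.3090
sin(72 deg) = 0.9511
R1*R2 = 0.3090 + 0.9511*e12


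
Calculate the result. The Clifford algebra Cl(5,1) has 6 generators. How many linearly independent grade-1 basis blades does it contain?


Number of grade-k basis blades in Cl(p,q) with n = p + q is C(n, k).
n = 5 + 1 = 6
C(6, 1) = 6! / (1! * 5!)
= 720 / (1 * 120)
= 6


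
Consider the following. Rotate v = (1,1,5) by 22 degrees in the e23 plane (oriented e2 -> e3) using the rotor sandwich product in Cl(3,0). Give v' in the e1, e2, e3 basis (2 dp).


Rotor R = cos(11deg) - sin(11deg)*e23
Rotation angle theta = 2 * 11 = 22 degrees in the e23 plane (e2 -> e3).
The component perpendicular to the plane (e1) is invariant: v'_1 = v1 = 1.00
cos(22deg) = 0.9272, sin(22deg) = 0.3746
v'_2 = v2*cos(theta) - v3*sin(theta) = 1*0.9272 - 5*0.3746 = -0.95
v'_3 = v2*sin(theta) + v3*cos(theta) = 1*0.3746 + 5*0.9272 = 5.01
v' = 1.00*e1 - 0.95*e2 + 5.01*e3


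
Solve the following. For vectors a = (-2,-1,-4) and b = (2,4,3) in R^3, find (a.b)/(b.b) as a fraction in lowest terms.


Projection coefficient = (a . b) / (b . b)
a . b = (-2)*2 + (-1)*4 + (-4)*3
= -4 + (-4) + (-12) = -20
b . b = 2^2 + 4^2 + 3^2
= 4 + 16 + 9 = 29
Coefficient = -20/29
In lowest terms: -20/29


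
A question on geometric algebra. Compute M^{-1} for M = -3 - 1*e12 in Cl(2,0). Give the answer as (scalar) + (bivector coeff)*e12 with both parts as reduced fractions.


M = -3 - 1*e12, where e12^2 = -1.
Since M commutes with its reverse ~M = a - b*e12, M * ~M = a^2 - b^2*e12^2 = a^2 + b^2.
So M^{-1} = ~M / (a^2 + b^2) = (a - b*e12)/(a^2 + b^2).
a^2 + b^2 = 9 + 1 = 10
Scalar part = -3/10 = -3/10
Bivector coeff = 1/10 = 1/10
M^{-1} = -3/10 + 1/10*e12


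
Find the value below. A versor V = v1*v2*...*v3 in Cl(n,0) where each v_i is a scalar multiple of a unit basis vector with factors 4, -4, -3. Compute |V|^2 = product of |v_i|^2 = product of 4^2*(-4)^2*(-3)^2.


Each vector v_i has |v_i|^2 = s_i^2
Squared scales: 4^2 = 16, (-4)^2 = 16, (-3)^2 = 9
|V|^2 = 16 * 16 * 9
= 2304


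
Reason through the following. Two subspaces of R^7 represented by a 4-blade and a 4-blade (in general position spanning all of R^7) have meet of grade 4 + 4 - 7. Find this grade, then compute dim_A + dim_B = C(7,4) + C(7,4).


Meet grade = grade(A) + grade(B) - n
= 4 + 4 - 7 = 1
C(7,4) = 35
C(7,4) = 35
dim_A + dim_B = 35 + 35 = 70


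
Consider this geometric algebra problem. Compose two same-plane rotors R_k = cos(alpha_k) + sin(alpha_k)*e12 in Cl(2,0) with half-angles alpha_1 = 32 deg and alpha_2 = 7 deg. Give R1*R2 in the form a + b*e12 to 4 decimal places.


Same-plane rotors commute and their half-angles add:
R1*R2 = cos(a1 + a2) + sin(a1 + a2)*e12.
a1 + a2 = 32 + 7 = 39 deg
cos(39 deg) = 0.7771
sin(39 deg) = 0.6293
R1*R2 = 0.7771 + 0.6293*e12


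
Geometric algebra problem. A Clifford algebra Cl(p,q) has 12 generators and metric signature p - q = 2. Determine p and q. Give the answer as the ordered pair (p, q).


We need p + q = 12 and p - q = 2.
Adding: 2p = 12 + 2 = 14, so p = 7.
Then q = 12 - 7 = 5.
(p, q) = (7, 5)


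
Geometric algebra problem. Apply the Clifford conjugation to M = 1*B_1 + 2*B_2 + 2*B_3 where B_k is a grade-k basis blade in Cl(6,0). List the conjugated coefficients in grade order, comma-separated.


Clifford conjugate sign for grade k: (-1)^(k(k+1)/2)
Grade 1: (-1)^(1*2/2) = (-1)^1 = -1, coeff 1 -> -1
Grade 2: (-1)^(2*3/2) = (-1)^3 = -1, coeff 2 -> -2
Grade 3: (-1)^(3*4/2) = (-1)^6 = 1, coeff 2 -> 2
Conjugated coefficients: -1, -2, 2


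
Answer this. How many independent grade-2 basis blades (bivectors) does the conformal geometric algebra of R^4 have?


The conformal model of R^4 uses Cl(5,1) with m = 4 + 2 = 6 generators.
Number of grade-2 blades = C(m, 2) = C(6, 2)
= 6*5/2 = 15


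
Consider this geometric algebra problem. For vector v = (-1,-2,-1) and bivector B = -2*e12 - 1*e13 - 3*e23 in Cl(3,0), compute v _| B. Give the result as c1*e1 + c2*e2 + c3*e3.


Left contraction v _| B = <vB>_1 (grade-1 part of the geometric product vB).
Using e1_|e12 = e2, e2_|e12 = -e1, e1_|e13 = e3, e3_|e13 = -e1, e2_|e23 = e3, e3_|e23 = -e2:
e1 coeff: -v2*b12 - v3*b13 = -(-2)*(-2) - (-1)*(-1) = -5
e2 coeff: v1*b12 - v3*b23 = (-1)*(-2) - (-1)*(-3) = -1
e3 coeff: v1*b13 + v2*b23 = (-1)*(-1) + (-2)*(-3) = 7
v _| B = -5*e1 - 1*e2 + 7*e3


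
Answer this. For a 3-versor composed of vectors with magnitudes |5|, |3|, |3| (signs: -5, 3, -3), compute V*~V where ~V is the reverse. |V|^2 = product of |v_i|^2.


Each vector v_i has |v_i|^2 = s_i^2
Squared scales: (-5)^2 = 25, 3^2 = 9, (-3)^2 = 9
|V|^2 = 25 * 9 * 9
= 2025


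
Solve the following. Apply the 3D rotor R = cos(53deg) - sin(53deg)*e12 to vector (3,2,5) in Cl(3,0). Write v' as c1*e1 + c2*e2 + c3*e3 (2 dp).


Rotor R = cos(53deg) - sin(53deg)*e12
Rotation angle theta = 2 * 53 = 106 degrees in the e12 plane (e1 -> e2).
The component perpendicular to the plane (e3) is invariant: v'_3 = v3 = 5.00
cos(106deg) = -0.2756, sin(106deg) = 0.9613
v'_1 = v1*cos(theta) - v2*sin(theta) = 3*(-0.2756) - 2*0.9613 = -2.75
v'_2 = v1*sin(theta) + v2*cos(theta) = 3*0.9613 + 2*(-0.2756) = 2.33
v' = -2.75*e1 + 2.33*e2 + 5.00*e3


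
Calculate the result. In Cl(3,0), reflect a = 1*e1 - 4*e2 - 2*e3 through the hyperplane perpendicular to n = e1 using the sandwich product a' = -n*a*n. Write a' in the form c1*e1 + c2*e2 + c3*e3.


Reflection formula: a' = -n*a*n, with n = e1 (unit vector, n^2 = 1).
For reflection through hyperplane perp to e1:
The component along e1 flips sign, others stay.
a = (1, -4, -2)
a' = (-1, -4, -2)
a' = -1*e1 - 4*e2 - 2*e3


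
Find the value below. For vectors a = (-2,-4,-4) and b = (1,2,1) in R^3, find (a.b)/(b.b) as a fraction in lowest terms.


Projection coefficient = (a . b) / (b . b)
a . b = (-2)*1 + (-4)*2 + (-4)*1
= -2 + (-8) + (-4) = -14
b . b = 1^2 + 2^2 + 1^2
= 1 + 4 + 1 = 6
Coefficient = -14/6
In lowest terms: -7/3


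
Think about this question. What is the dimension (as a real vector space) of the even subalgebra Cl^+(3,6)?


Even subalgebra dimension = 2^(n-1)
n = 3 + 6 = 9
2^(9 - 1) = 2^8 = 256
Verification: sum of C(9,k) for even k = 1 + 36 + 126 + 84 + 9 = 256
Result = 256


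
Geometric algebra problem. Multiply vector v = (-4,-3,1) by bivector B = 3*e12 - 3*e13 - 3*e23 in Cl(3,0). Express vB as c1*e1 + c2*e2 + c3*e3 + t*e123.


vB has grade-1 (vector) and grade-3 (trivector) parts: vB = (v _| B) + (v ^ B).
Vector part <vB>_1:
  e1: -v2*b12 - v3*b13 = -(-3)*(3) - (1)*(-3) = 12
  e2: v1*b12 - v3*b23 = (-4)*(3) - (1)*(-3) = -9
  e3: v1*b13 + v2*b23 = (-4)*(-3) + (-3)*(-3) = 21
Trivector part <vB>_3:
  e123: v1*b23 - v2*b13 + v3*b12 = (-4)*(-3) - (-3)*(-3) + (1)*(3) = 6
vB = 12*e1 - 9*e2 + 21*e3 + 6*e123


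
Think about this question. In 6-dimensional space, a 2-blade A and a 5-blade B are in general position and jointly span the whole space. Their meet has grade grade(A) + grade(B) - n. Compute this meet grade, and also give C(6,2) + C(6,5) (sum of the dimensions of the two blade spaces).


Meet grade = grade(A) + grade(B) - n
= 2 + 5 - 6 = 1
C(6,2) = 15
C(6,5) = 6
dim_A + dim_B = 15 + 6 = 21


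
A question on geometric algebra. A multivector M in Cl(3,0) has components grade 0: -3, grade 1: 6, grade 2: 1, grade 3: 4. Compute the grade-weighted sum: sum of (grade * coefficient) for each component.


Grade-weighted sum = sum of grade_k * coefficient_k
0*(-3) = 0
1*6 = 6
2*1 = 2
3*4 = 12
Total = 0 + 6 + 2 + 12 = 20


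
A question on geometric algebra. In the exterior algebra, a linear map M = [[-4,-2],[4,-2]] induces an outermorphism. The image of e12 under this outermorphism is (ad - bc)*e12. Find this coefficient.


The outermorphism of a linear map f sends e1^e2 to f(e1)^f(e2).
f(e1) = -4*e1 + 4*e2
f(e2) = -2*e1 - 2*e2
f(e1) ^ f(e2) = (-4*e1 + 4*e2) ^ (-2*e1 - 2*e2)
= (-4)*(-2)*e12 + 4*(-2)*e21
= (8 - (-8))*e12
= 16*e12
Coefficient = 16


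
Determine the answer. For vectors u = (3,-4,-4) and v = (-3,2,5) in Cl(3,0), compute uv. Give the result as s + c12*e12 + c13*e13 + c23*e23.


In Cl(3,0): e_i^2 = 1, e_ie_j = -e_je_i for i != j.
Scalar part = u . v = 3*(-3) + (-4)*2 + (-4)*5
= -9 + (-8) + (-20) = -37
e12 coeff = 3*2 - (-4)*(-3) = 6 - 12 = -6
e13 coeff = 3*5 - (-4)*(-3) = 15 - 12 = 3
e23 coeff = (-4)*5 - (-4)*2 = -20 - (-8) = -12
uv = -37 - 6*e12 + 3*e13 - 12*e23


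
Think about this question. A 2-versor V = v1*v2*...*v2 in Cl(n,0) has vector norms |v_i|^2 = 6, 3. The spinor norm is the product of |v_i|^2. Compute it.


Spinor norm N(V) = |v1|^2 * |v2|^2 * ... * |v2|^2
= 6 * 3
Running product: 6, 18
N(V) = 18


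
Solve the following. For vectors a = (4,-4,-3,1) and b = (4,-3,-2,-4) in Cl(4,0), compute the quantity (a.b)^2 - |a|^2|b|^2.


a . b = 4*4 + (-4)*(-3) + (-3)*(-2) + 1*(-4)
= 16 + 12 + 6 + (-4) = 30
|a|^2 = 4^2 + (-4)^2 + (-3)^2 + 1^2 = 42
|b|^2 = 4^2 + (-3)^2 + (-2)^2 + (-4)^2 = 45
(a.b)^2 = 30^2 = 900
|a|^2 * |b|^2 = 42 * 45 = 1890
Result = 900 - 1890 = -990


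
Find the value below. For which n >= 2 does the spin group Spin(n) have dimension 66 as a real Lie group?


dim Spin(n) = dim so(n) = n(n-1)/2.
Solve n(n-1)/2 = 66, i.e. n^2 - n - 132 = 0.
Discriminant = 1 + 8*66 = 529
n = (1 + sqrt(529))/2 = (1 + 23)/2 = 12


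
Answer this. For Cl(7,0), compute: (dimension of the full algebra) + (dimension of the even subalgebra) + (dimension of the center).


n = 7 + 0 = 7
Total dim = 2^7 = 128
Even subalgebra dim = 2^6 = 64
n is odd, so center dim = 2
Sum = 128 + 64 + 2 = 194


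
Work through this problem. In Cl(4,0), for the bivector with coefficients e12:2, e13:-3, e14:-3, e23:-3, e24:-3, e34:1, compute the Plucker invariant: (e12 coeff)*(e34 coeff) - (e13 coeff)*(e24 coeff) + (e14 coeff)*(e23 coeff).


Plucker relation: af - be + cd
a*f = 2*1 = 2
b*e = (-3)*(-3) = 9
c*d = (-3)*(-3) = 9
af - be + cd = 2 - 9 + 9
= 2


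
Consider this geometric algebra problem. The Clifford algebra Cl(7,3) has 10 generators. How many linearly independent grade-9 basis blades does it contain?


Number of grade-k basis blades in Cl(p,q) with n = p + q is C(n, k).
n = 7 + 3 = 10
C(10, 9) = 10! / (9! * 1!)
= 3628800 / (362880 * 1)
= 10


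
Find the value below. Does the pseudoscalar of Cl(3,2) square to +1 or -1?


The pseudoscalar I = e1...e_n (product of all n generators) of Cl(p,q) satisfies I^2 = (-1)^(q + n(n-1)/2).
p = 3, q = 2, n = p + q = 5
n(n-1)/2 = 5 * 4 / 2 = 10
Exponent = q + n(n-1)/2 = 2 + 10 = 12
I^2 = (-1)^12 = +1


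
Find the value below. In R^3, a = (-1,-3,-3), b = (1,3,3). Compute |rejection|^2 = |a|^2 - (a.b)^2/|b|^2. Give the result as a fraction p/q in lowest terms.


|a|^2 = (-1)^2 + (-3)^2 + (-3)^2 = 19
|b|^2 = 1^2 + 3^2 + 3^2 = 19
a . b = (-1)*1 + (-3)*3 + (-3)*3 = -19
(a.b)^2 = (-19)^2 = 361
|rej|^2 = 19 - 361/19
= (361 - 361)/19
= 0/19
In lowest terms: 0/1


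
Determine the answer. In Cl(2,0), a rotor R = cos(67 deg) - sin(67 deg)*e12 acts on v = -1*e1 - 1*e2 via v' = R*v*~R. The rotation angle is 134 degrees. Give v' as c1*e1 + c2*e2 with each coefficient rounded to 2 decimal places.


Rotor R = cos(67deg) - sin(67deg)*e12
Rotation angle theta = 2 * 67 = 134 degrees
v' = R*v*~R rotates v by theta.
cos(134deg) = -0.6947, sin(134deg) = 0.7193
v'_1 = -1*cos(134deg) - (-1)*sin(134deg)
= -1*(-0.6947) - (-1)*0.7193
= 1.41
v'_2 = -1*sin(134deg) + (-1)*cos(134deg)
= -1*0.7193 + (-1)*(-0.6947)
= -0.02
v' = 1.41*e1 - 0.02*e2


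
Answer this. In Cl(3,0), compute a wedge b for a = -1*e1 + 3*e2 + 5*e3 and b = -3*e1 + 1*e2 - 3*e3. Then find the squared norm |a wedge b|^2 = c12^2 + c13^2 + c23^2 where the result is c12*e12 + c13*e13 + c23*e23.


a wedge b = (a1*b2 - a2*b1)*e12 + (a1*b3 - a3*b1)*e13 + (a2*b3 - a3*b2)*e23
e12 coeff: (-1)*1 - 3*(-3) = -1 - (-9) = 8
e13 coeff: (-1)*(-3) - 5*(-3) = 3 - (-15) = 18
e23 coeff: 3*(-3) - 5*1 = -9 - 5 = -14
|a wedge b|^2 = 8^2 + 18^2 + (-14)^2
= 64 + 324 + 196
= 584


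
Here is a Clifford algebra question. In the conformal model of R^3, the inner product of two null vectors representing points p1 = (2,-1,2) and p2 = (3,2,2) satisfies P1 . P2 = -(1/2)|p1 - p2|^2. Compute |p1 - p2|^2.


p1 - p2 = (-1, -3, 0)
|p1 - p2|^2 = (-1)^2 + (-3)^2 + 0^2
= 1 + 9 + 0
= 10


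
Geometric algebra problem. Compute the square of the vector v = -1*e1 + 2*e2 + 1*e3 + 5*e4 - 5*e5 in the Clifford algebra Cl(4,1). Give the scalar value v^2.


v^2 = sum of c_i^2 * e_i^2
Positive signature terms (e_i^2 = +1): (-1)^2 + 2^2 + 1^2 + 5^2 = 31
Negative signature terms (e_j^2 = -1): (-5)^2 = 25
v^2 = 31 - 25 = 6


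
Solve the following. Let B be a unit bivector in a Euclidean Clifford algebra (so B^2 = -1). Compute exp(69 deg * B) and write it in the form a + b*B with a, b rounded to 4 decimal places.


For a unit bivector B with B^2 = -1, the exponential series gives
e^(theta*B) = cos(theta) + sin(theta)*B (the GA analogue of Euler's formula).
theta = 69 degrees = 1.204277 rad
cos(69 deg) = 0.3584
sin(69 deg) = 0.9336
exp(theta*B) = 0.3584 + 0.9336*B


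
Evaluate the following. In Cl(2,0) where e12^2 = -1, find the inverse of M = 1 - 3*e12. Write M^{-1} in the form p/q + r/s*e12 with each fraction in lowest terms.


M = 1 - 3*e12, where e12^2 = -1.
Since M commutes with its reverse ~M = a - b*e12, M * ~M = a^2 - b^2*e12^2 = a^2 + b^2.
So M^{-1} = ~M / (a^2 + b^2) = (a - b*e12)/(a^2 + b^2).
a^2 + b^2 = 1 + 9 = 10
Scalar part = 1/10 = 1/10
Bivector coeff = 3/10 = 3/10
M^{-1} = 1/10 + 3/10*e12


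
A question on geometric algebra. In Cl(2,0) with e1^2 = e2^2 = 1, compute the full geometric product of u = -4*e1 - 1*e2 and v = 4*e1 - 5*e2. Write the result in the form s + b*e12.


Expand: (-4*e1 - 1*e2)(4*e1 - 5*e2)
= (-4)*4*e1e1 + (-4)*(-5)*e1e2 + (-1)*4*e2e1 + (-1)*(-5)*e2e2
Using e1^2 = e2^2 = 1, e2e1 = -e1e2:
Scalar part s = (-4)*4 + (-1)*(-5) = -16 + 5 = -11
Bivector part b = (-4)*(-5) - (-1)*4 = 20 - (-4) = 24
uv = -11 + 24*e12


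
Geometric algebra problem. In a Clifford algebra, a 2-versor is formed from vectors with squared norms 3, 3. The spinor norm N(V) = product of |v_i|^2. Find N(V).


Spinor norm N(V) = |v1|^2 * |v2|^2 * ... * |v2|^2
= 3 * 3
Running product: 3, 9
N(V) = 9


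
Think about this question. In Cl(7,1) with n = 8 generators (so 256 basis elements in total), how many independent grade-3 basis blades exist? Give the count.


Number of grade-k basis blades in Cl(p,q) with n = p + q is C(n, k).
n = 7 + 1 = 8
C(8, 3) = 8! / (3! * 5!)
= 40320 / (6 * 120)
= 56


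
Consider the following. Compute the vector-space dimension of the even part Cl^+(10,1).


Even subalgebra dimension = 2^(n-1)
n = 10 + 1 = 11
2^(11 - 1) = 2^10 = 1024
Verification: sum of C(11,k) for even k = 1 + 55 + 330 + 462 + 165 + 11 = 1024
Result = 1024


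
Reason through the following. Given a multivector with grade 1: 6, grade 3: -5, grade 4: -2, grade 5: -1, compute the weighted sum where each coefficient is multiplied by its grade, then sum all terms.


Grade-weighted sum = sum of grade_k * coefficient_k
1*6 = 6
3*(-5) = -15
4*(-2) = -8
5*(-1) = -5
Total = 6 + (-15) + (-8) + (-5) = -22


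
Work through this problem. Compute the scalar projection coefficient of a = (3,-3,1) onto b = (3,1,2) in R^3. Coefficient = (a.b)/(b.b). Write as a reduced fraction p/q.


Projection coefficient = (a . b) / (b . b)
a . b = 3*3 + (-3)*1 + 1*2
= 9 + (-3) + 2 = 8
b . b = 3^2 + 1^2 + 2^2
= 9 + 1 + 4 = 14
Coefficient = 8/14
In lowest terms: 4/7


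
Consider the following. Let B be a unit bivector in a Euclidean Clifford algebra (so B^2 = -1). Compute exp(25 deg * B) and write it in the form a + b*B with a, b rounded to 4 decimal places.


For a unit bivector B with B^2 = -1, the exponential series gives
e^(theta*B) = cos(theta) + sin(theta)*B (the GA analogue of Euler's formula).
theta = 25 degrees = 0.436332 rad
cos(25 deg) = 0.9063
sin(25 deg) = 0.4226
exp(theta*B) = 0.9063 + 0.4226*B


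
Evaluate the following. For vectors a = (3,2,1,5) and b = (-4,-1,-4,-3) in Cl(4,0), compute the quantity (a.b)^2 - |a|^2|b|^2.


a . b = 3*(-4) + 2*(-1) + 1*(-4) + 5*(-3)
= -12 + (-2) + (-4) + (-15) = -33
|a|^2 = 3^2 + 2^2 + 1^2 + 5^2 = 39
|b|^2 = (-4)^2 + (-1)^2 + (-4)^2 + (-3)^2 = 42
(a.b)^2 = (-33)^2 = 1089
|a|^2 * |b|^2 = 39 * 42 = 1638
Result = 1089 - 1638 = -549


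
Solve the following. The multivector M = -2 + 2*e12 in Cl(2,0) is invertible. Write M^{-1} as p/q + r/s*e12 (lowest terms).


M = -2 + 2*e12, where e12^2 = -1.
Since M commutes with its reverse ~M = a - b*e12, M * ~M = a^2 - b^2*e12^2 = a^2 + b^2.
So M^{-1} = ~M / (a^2 + b^2) = (a - b*e12)/(a^2 + b^2).
a^2 + b^2 = 4 + 4 = 8
Scalar part = -2/8 = -1/4
Bivector coeff = -2/8 = -1/4
M^{-1} = -1/4 - 1/4*e12


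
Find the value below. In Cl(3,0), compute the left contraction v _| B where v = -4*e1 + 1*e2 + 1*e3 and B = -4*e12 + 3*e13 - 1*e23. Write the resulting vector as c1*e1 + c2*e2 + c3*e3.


Left contraction v _| B = <vB>_1 (grade-1 part of the geometric product vB).
Using e1_|e12 = e2, e2_|e12 = -e1, e1_|e13 = e3, e3_|e13 = -e1, e2_|e23 = e3, e3_|e23 = -e2:
e1 coeff: -v2*b12 - v3*b13 = -(1)*(-4) - (1)*(3) = 1
e2 coeff: v1*b12 - v3*b23 = (-4)*(-4) - (1)*(-1) = 17
e3 coeff: v1*b13 + v2*b23 = (-4)*(3) + (1)*(-1) = -13
v _| B = 1*e1 + 17*e2 - 13*e3


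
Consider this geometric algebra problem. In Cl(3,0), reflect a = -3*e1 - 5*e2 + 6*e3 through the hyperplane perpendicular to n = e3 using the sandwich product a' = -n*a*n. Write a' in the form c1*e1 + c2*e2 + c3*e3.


Reflection formula: a' = -n*a*n, with n = e3 (unit vector, n^2 = 1).
For reflection through hyperplane perp to e3:
The component along e3 flips sign, others stay.
a = (-3, -5, 6)
a' = (-3, -5, -6)
a' = -3*e1 - 5*e2 - 6*e3


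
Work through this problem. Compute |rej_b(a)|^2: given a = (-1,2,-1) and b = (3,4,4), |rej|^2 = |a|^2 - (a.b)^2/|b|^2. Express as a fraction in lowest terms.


|a|^2 = (-1)^2 + 2^2 + (-1)^2 = 6
|b|^2 = 3^2 + 4^2 + 4^2 = 41
a . b = (-1)*3 + 2*4 + (-1)*4 = 1
(a.b)^2 = 1^2 = 1
|rej|^2 = 6 - 1/41
= (246 - 1)/41
= 245/41
In lowest terms: 245/41


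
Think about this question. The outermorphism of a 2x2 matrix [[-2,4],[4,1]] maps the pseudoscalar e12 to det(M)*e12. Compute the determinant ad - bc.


The outermorphism of a linear map f sends e1^e2 to f(e1)^f(e2).
f(e1) = -2*e1 + 4*e2
f(e2) = 4*e1 + 1*e2
f(e1) ^ f(e2) = (-2*e1 + 4*e2) ^ (4*e1 + 1*e2)
= (-2)*1*e12 + 4*4*e21
= (-2 - 16)*e12
= -18*e12
Coefficient = -18


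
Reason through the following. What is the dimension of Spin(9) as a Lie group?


Spin(n) double-covers SO(n); both have Lie algebra so(n) of dimension n(n-1)/2.
n = 9
n(n-1) = 9 * 8 = 72
dim Spin(9) = 72/2 = 36


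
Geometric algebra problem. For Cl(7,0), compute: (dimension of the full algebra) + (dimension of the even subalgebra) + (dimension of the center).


n = 7 + 0 = 7
Total dim = 2^7 = 128
Even subalgebra dim = 2^6 = 64
n is odd, so center dim = 2
Sum = 128 + 64 + 2 = 194


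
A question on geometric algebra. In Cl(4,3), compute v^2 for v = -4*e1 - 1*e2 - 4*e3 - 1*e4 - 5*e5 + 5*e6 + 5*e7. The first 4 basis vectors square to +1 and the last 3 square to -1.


v^2 = sum of c_i^2 * e_i^2
Positive signature terms (e_i^2 = +1): (-4)^2 + (-1)^2 + (-4)^2 + (-1)^2 = 34
Negative signature terms (e_j^2 = -1): (-5)^2 + 5^2 + 5^2 = 75
v^2 = 34 - 75 = -41


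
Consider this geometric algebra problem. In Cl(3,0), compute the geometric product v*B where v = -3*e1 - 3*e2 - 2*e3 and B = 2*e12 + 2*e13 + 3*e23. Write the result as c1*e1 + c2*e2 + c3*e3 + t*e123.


vB has grade-1 (vector) and grade-3 (trivector) parts: vB = (v _| B) + (v ^ B).
Vector part <vB>_1:
  e1: -v2*b12 - v3*b13 = -(-3)*(2) - (-2)*(2) = 10
  e2: v1*b12 - v3*b23 = (-3)*(2) - (-2)*(3) = 0
  e3: v1*b13 + v2*b23 = (-3)*(2) + (-3)*(3) = -15
Trivector part <vB>_3:
  e123: v1*b23 - v2*b13 + v3*b12 = (-3)*(3) - (-3)*(2) + (-2)*(2) = -7
vB = 10*e1 + 0*e2 - 15*e3 - 7*e123


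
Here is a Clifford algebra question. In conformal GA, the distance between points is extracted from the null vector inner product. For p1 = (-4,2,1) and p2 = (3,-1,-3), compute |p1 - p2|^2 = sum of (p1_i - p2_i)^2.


p1 - p2 = (-7, 3, 4)
|p1 - p2|^2 = (-7)^2 + 3^2 + 4^2
= 49 + 9 + 16
= 74


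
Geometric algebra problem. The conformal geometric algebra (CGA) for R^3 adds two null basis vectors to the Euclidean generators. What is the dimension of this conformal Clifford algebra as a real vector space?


The conformal model of R^3 uses Cl(4,1): the 3 Euclidean generators plus two extra orthogonal generators e+ (e+^2 = +1) and e- (e-^2 = -1), from which the null vectors e0, einf are built.
Number of generators m = 3 + 2 = 5.
dim Cl(p,q) = 2^m = 2^5 = 32
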